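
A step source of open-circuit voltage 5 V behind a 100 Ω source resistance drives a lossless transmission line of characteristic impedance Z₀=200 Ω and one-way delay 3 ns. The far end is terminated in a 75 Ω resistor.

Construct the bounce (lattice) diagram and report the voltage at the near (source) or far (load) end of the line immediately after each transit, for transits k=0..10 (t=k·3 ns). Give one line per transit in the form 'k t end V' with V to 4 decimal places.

0 0 source 3.3333
1 3 load 1.8182
2 6 source 2.3232
3 9 load 2.0937
4 12 source 2.1702
5 15 load 2.1354
6 18 source 2.1470
7 21 load 2.1417
8 24 source 2.1435
9 27 load 2.1427
10 30 source 2.1430

Γ_L=-0.454545, Γ_S=-0.333333; launch V₁=5·200/300=3.333333
k=0 src: V=3.3333
k=1 load: inc=3.333333, refl=3.333333·-0.454545=-1.5152; V=0.000000+3.333333+-1.515152=1.8182
k=2 src: inc=-1.515152, refl=-1.515152·-0.333333=0.5051; V=3.333333+-1.515152+0.505051=2.3232
k=3 load: inc=0.505051, refl=0.505051·-0.454545=-0.2296; V=1.818182+0.505051+-0.229568=2.0937
k=4 src: inc=-0.229568, refl=-0.229568·-0.333333=0.0765; V=2.323232+-0.229568+0.076523=2.1702
k=5 load: inc=0.076523, refl=0.076523·-0.454545=-0.0348; V=2.093664+0.076523+-0.034783=2.1354
k=6 src: inc=-0.034783, refl=-0.034783·-0.333333=0.0116; V=2.170187+-0.034783+0.011594=2.1470
k=7 load: inc=0.011594, refl=0.011594·-0.454545=-0.0053; V=2.135404+0.011594+-0.005270=2.1417
k=8 src: inc=-0.005270, refl=-0.005270·-0.333333=0.0018; V=2.146998+-0.005270+0.001757=2.1435
k=9 load: inc=0.001757, refl=0.001757·-0.454545=-0.0008; V=2.141728+0.001757+-0.000799=2.1427
k=10 src: inc=-0.000799, refl=-0.000799·-0.333333=0.0003; V=2.143485+-0.000799+0.000266=2.1430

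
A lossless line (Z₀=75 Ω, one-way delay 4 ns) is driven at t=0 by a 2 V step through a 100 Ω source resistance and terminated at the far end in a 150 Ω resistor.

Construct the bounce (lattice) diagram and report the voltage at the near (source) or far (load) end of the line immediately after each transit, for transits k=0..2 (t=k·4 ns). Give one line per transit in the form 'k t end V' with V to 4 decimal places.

Γ_L=0.333333, Γ_S=0.142857; launch V₁=2·75/175=0.857143
k=0 src: V=0.8571
k=1 load: inc=0.857143, refl=0.857143·0.333333=0.2857; V=0.000000+0.857143+0.285714=1.1429
k=2 src: inc=0.285714, refl=0.285714·0.142857=0.0408; V=0.857143+0.285714+0.040816=1.1837

0 0 source 0.8571
1 4 load 1.1429
2 8 source 1.1837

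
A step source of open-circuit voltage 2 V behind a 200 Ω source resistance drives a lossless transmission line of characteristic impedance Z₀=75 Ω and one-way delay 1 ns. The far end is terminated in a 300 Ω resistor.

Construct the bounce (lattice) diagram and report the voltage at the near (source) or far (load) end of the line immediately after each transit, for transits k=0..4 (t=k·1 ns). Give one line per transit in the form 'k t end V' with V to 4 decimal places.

0 0 source 0.5455
1 1 load 0.8727
2 2 source 1.0215
3 3 load 1.1107
4 4 source 1.1513

Γ_L=0.600000, Γ_S=0.454545; launch V₁=2·75/275=0.545455
k=0 src: V=0.5455
k=1 load: inc=0.545455, refl=0.545455·0.600000=0.3273; V=0.000000+0.545455+0.327273=0.8727
k=2 src: inc=0.327273, refl=0.327273·0.454545=0.1488; V=0.545455+0.327273+0.148760=1.0215
k=3 load: inc=0.148760, refl=0.148760·0.600000=0.0893; V=0.872727+0.148760+0.089256=1.1107
k=4 src: inc=0.089256, refl=0.089256·0.454545=0.0406; V=1.021488+0.089256+0.040571=1.1513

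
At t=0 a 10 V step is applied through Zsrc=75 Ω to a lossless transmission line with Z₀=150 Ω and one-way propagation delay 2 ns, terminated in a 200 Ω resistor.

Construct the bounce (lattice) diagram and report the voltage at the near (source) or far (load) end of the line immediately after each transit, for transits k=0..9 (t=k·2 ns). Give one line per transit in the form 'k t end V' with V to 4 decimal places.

0 0 source 6.6667
1 2 load 7.6190
2 4 source 7.3016
3 6 load 7.2562
4 8 source 7.2714
5 10 load 7.2735
6 12 source 7.2728
7 14 load 7.2727
8 16 source 7.2727
9 18 load 7.2727

Γ_L=0.142857, Γ_S=-0.333333; launch V₁=10·150/225=6.666667
k=0 src: V=6.6667
k=1 load: inc=6.666667, refl=6.666667·0.142857=0.9524; V=0.000000+6.666667+0.952381=7.6190
k=2 src: inc=0.952381, refl=0.952381·-0.333333=-0.3175; V=6.666667+0.952381+-0.317460=7.3016
k=3 load: inc=-0.317460, refl=-0.317460·0.142857=-0.0454; V=7.619048+-0.317460+-0.045351=7.2562
k=4 src: inc=-0.045351, refl=-0.045351·-0.333333=0.0151; V=7.301587+-0.045351+0.015117=7.2714
k=5 load: inc=0.015117, refl=0.015117·0.142857=0.0022; V=7.256236+0.015117+0.002160=7.2735
k=6 src: inc=0.002160, refl=0.002160·-0.333333=-0.0007; V=7.271353+0.002160+-0.000720=7.2728
k=7 load: inc=-0.000720, refl=-0.000720·0.142857=-0.0001; V=7.273513+-0.000720+-0.000103=7.2727
k=8 src: inc=-0.000103, refl=-0.000103·-0.333333=0.0000; V=7.272793+-0.000103+0.000034=7.2727
k=9 load: inc=0.000034, refl=0.000034·0.142857=0.0000; V=7.272690+0.000034+0.000005=7.2727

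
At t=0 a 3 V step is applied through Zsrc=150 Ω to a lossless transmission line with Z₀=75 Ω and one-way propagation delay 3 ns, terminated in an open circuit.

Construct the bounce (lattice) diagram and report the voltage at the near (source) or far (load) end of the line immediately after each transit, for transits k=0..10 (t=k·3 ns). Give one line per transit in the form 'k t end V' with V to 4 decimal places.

0 0 source 1.0000
1 3 load 2.0000
2 6 source 2.3333
3 9 load 2.6667
4 12 source 2.7778
5 15 load 2.8889
6 18 source 2.9259
7 21 load 2.9630
8 24 source 2.9753
9 27 load 2.9877
10 30 source 2.9918

Γ_L=1.000000, Γ_S=0.333333; launch V₁=3·75/225=1.000000
k=0 src: V=1.0000
k=1 load: inc=1.000000, refl=1.000000·1.000000=1.0000; V=0.000000+1.000000+1.000000=2.0000
k=2 src: inc=1.000000, refl=1.000000·0.333333=0.3333; V=1.000000+1.000000+0.333333=2.3333
k=3 load: inc=0.333333, refl=0.333333·1.000000=0.3333; V=2.000000+0.333333+0.333333=2.6667
k=4 src: inc=0.333333, refl=0.333333·0.333333=0.1111; V=2.333333+0.333333+0.111111=2.7778
k=5 load: inc=0.111111, refl=0.111111·1.000000=0.1111; V=2.666667+0.111111+0.111111=2.8889
k=6 src: inc=0.111111, refl=0.111111·0.333333=0.0370; V=2.777778+0.111111+0.037037=2.9259
k=7 load: inc=0.037037, refl=0.037037·1.000000=0.0370; V=2.888889+0.037037+0.037037=2.9630
k=8 src: inc=0.037037, refl=0.037037·0.333333=0.0123; V=2.925926+0.037037+0.012346=2.9753
k=9 load: inc=0.012346, refl=0.012346·1.000000=0.0123; V=2.962963+0.012346+0.012346=2.9877
k=10 src: inc=0.012346, refl=0.012346·0.333333=0.0041; V=2.975309+0.012346+0.004115=2.9918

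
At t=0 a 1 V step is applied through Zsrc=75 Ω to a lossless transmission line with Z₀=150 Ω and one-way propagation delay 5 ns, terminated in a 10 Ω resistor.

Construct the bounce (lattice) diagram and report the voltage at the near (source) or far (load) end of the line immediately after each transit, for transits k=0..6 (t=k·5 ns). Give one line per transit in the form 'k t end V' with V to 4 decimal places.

0 0 source 0.6667
1 5 load 0.0833
2 10 source 0.2778
3 15 load 0.1076
4 20 source 0.1644
5 25 load 0.1147
6 30 source 0.1313

Γ_L=-0.875000, Γ_S=-0.333333; launch V₁=1·150/225=0.666667
k=0 src: V=0.6667
k=1 load: inc=0.666667, refl=0.666667·-0.875000=-0.5833; V=0.000000+0.666667+-0.583333=0.0833
k=2 src: inc=-0.583333, refl=-0.583333·-0.333333=0.1944; V=0.666667+-0.583333+0.194444=0.2778
k=3 load: inc=0.194444, refl=0.194444·-0.875000=-0.1701; V=0.083333+0.194444+-0.170139=0.1076
k=4 src: inc=-0.170139, refl=-0.170139·-0.333333=0.0567; V=0.277778+-0.170139+0.056713=0.1644
k=5 load: inc=0.056713, refl=0.056713·-0.875000=-0.0496; V=0.107639+0.056713+-0.049624=0.1147
k=6 src: inc=-0.049624, refl=-0.049624·-0.333333=0.0165; V=0.164352+-0.049624+0.016541=0.1313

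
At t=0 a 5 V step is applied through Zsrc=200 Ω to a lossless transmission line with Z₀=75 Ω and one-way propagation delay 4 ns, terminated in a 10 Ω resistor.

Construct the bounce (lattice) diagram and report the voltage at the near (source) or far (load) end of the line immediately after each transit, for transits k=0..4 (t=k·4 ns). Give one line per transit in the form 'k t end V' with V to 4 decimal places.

0 0 source 1.3636
1 4 load 0.3209
2 8 source -0.1531
3 12 load 0.2093
4 16 source 0.3741

Γ_L=-0.764706, Γ_S=0.454545; launch V₁=5·75/275=1.363636
k=0 src: V=1.3636
k=1 load: inc=1.363636, refl=1.363636·-0.764706=-1.0428; V=0.000000+1.363636+-1.042781=0.3209
k=2 src: inc=-1.042781, refl=-1.042781·0.454545=-0.4740; V=1.363636+-1.042781+-0.473991=-0.1531
k=3 load: inc=-0.473991, refl=-0.473991·-0.764706=0.3625; V=0.320856+-0.473991+0.362464=0.2093
k=4 src: inc=0.362464, refl=0.362464·0.454545=0.1648; V=-0.153136+0.362464+0.164756=0.3741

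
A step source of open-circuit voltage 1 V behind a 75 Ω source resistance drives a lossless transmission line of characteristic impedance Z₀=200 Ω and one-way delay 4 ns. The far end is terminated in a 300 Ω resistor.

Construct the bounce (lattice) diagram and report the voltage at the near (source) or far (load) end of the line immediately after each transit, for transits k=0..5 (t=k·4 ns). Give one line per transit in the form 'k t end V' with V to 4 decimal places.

Γ_L=0.200000, Γ_S=-0.454545; launch V₁=1·200/275=0.727273
k=0 src: V=0.7273
k=1 load: inc=0.727273, refl=0.727273·0.200000=0.1455; V=0.000000+0.727273+0.145455=0.8727
k=2 src: inc=0.145455, refl=0.145455·-0.454545=-0.0661; V=0.727273+0.145455+-0.066116=0.8066
k=3 load: inc=-0.066116, refl=-0.066116·0.200000=-0.0132; V=0.872727+-0.066116+-0.013223=0.7934
k=4 src: inc=-0.013223, refl=-0.013223·-0.454545=0.0060; V=0.806612+-0.013223+0.006011=0.7994
k=5 load: inc=0.006011, refl=0.006011·0.200000=0.0012; V=0.793388+0.006011+0.001202=0.8006

0 0 source 0.7273
1 4 load 0.8727
2 8 source 0.8066
3 12 load 0.7934
4 16 source 0.7994
5 20 load 0.8006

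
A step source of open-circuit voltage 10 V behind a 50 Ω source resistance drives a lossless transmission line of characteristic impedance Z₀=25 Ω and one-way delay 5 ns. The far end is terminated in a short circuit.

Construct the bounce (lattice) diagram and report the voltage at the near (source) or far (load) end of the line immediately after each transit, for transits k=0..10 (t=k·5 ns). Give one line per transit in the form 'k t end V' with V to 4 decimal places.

Γ_L=-1.000000, Γ_S=0.333333; launch V₁=10·25/75=3.333333
k=0 src: V=3.3333
k=1 load: inc=3.333333, refl=3.333333·-1.000000=-3.3333; V=0.000000+3.333333+-3.333333=0.0000
k=2 src: inc=-3.333333, refl=-3.333333·0.333333=-1.1111; V=3.333333+-3.333333+-1.111111=-1.1111
k=3 load: inc=-1.111111, refl=-1.111111·-1.000000=1.1111; V=0.000000+-1.111111+1.111111=0.0000
k=4 src: inc=1.111111, refl=1.111111·0.333333=0.3704; V=-1.111111+1.111111+0.370370=0.3704
k=5 load: inc=0.370370, refl=0.370370·-1.000000=-0.3704; V=0.000000+0.370370+-0.370370=0.0000
k=6 src: inc=-0.370370, refl=-0.370370·0.333333=-0.1235; V=0.370370+-0.370370+-0.123457=-0.1235
k=7 load: inc=-0.123457, refl=-0.123457·-1.000000=0.1235; V=0.000000+-0.123457+0.123457=0.0000
k=8 src: inc=0.123457, refl=0.123457·0.333333=0.0412; V=-0.123457+0.123457+0.041152=0.0412
k=9 load: inc=0.041152, refl=0.041152·-1.000000=-0.0412; V=0.000000+0.041152+-0.041152=0.0000
k=10 src: inc=-0.041152, refl=-0.041152·0.333333=-0.0137; V=0.041152+-0.041152+-0.013717=-0.0137

0 0 source 3.3333
1 5 load 0.0000
2 10 source -1.1111
3 15 load 0.0000
4 20 source 0.3704
5 25 load 0.0000
6 30 source -0.1235
7 35 load 0.0000
8 40 source 0.0412
9 45 load 0.0000
10 50 source -0.0137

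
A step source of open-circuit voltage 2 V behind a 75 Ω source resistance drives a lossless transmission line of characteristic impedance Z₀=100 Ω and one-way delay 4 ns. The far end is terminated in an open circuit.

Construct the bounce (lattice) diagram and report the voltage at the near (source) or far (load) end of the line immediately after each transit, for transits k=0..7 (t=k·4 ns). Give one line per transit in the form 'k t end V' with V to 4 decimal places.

Γ_L=1.000000, Γ_S=-0.142857; launch V₁=2·100/175=1.142857
k=0 src: V=1.1429
k=1 load: inc=1.142857, refl=1.142857·1.000000=1.1429; V=0.000000+1.142857+1.142857=2.2857
k=2 src: inc=1.142857, refl=1.142857·-0.142857=-0.1633; V=1.142857+1.142857+-0.163265=2.1224
k=3 load: inc=-0.163265, refl=-0.163265·1.000000=-0.1633; V=2.285714+-0.163265+-0.163265=1.9592
k=4 src: inc=-0.163265, refl=-0.163265·-0.142857=0.0233; V=2.122449+-0.163265+0.023324=1.9825
k=5 load: inc=0.023324, refl=0.023324·1.000000=0.0233; V=1.959184+0.023324+0.023324=2.0058
k=6 src: inc=0.023324, refl=0.023324·-0.142857=-0.0033; V=1.982507+0.023324+-0.003332=2.0025
k=7 load: inc=-0.003332, refl=-0.003332·1.000000=-0.0033; V=2.005831+-0.003332+-0.003332=1.9992

0 0 source 1.1429
1 4 load 2.2857
2 8 source 2.1224
3 12 load 1.9592
4 16 source 1.9825
5 20 load 2.0058
6 24 source 2.0025
7 28 load 1.9992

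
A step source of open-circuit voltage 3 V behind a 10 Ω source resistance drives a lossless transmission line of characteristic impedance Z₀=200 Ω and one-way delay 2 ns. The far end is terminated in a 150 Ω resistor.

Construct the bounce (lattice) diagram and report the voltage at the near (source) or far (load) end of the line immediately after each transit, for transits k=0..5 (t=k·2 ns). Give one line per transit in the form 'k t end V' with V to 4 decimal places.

0 0 source 2.8571
1 2 load 2.4490
2 4 source 2.8183
3 6 load 2.7655
4 8 source 2.8132
5 10 load 2.8064

Γ_L=-0.142857, Γ_S=-0.904762; launch V₁=3·200/210=2.857143
k=0 src: V=2.8571
k=1 load: inc=2.857143, refl=2.857143·-0.142857=-0.4082; V=0.000000+2.857143+-0.408163=2.4490
k=2 src: inc=-0.408163, refl=-0.408163·-0.904762=0.3693; V=2.857143+-0.408163+0.369291=2.8183
k=3 load: inc=0.369291, refl=0.369291·-0.142857=-0.0528; V=2.448980+0.369291+-0.052756=2.7655
k=4 src: inc=-0.052756, refl=-0.052756·-0.904762=0.0477; V=2.818270+-0.052756+0.047731=2.8132
k=5 load: inc=0.047731, refl=0.047731·-0.142857=-0.0068; V=2.765514+0.047731+-0.006819=2.8064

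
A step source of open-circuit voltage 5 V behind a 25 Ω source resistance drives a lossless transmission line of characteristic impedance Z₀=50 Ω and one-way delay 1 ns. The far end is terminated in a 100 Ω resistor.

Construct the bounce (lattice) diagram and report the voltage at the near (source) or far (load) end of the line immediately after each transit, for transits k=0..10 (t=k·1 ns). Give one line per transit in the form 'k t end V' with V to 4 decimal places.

Γ_L=0.333333, Γ_S=-0.333333; launch V₁=5·50/75=3.333333
k=0 src: V=3.3333
k=1 load: inc=3.333333, refl=3.333333·0.333333=1.1111; V=0.000000+3.333333+1.111111=4.4444
k=2 src: inc=1.111111, refl=1.111111·-0.333333=-0.3704; V=3.333333+1.111111+-0.370370=4.0741
k=3 load: inc=-0.370370, refl=-0.370370·0.333333=-0.1235; V=4.444444+-0.370370+-0.123457=3.9506
k=4 src: inc=-0.123457, refl=-0.123457·-0.333333=0.0412; V=4.074074+-0.123457+0.041152=3.9918
k=5 load: inc=0.041152, refl=0.041152·0.333333=0.0137; V=3.950617+0.041152+0.013717=4.0055
k=6 src: inc=0.013717, refl=0.013717·-0.333333=-0.0046; V=3.991770+0.013717+-0.004572=4.0009
k=7 load: inc=-0.004572, refl=-0.004572·0.333333=-0.0015; V=4.005487+-0.004572+-0.001524=3.9994
k=8 src: inc=-0.001524, refl=-0.001524·-0.333333=0.0005; V=4.000914+-0.001524+0.000508=3.9999
k=9 load: inc=0.000508, refl=0.000508·0.333333=0.0002; V=3.999390+0.000508+0.000169=4.0001
k=10 src: inc=0.000169, refl=0.000169·-0.333333=-0.0001; V=3.999898+0.000169+-0.000056=4.0000

0 0 source 3.3333
1 1 load 4.4444
2 2 source 4.0741
3 3 load 3.9506
4 4 source 3.9918
5 5 load 4.0055
6 6 source 4.0009
7 7 load 3.9994
8 8 source 3.9999
9 9 load 4.0001
10 10 source 4.0000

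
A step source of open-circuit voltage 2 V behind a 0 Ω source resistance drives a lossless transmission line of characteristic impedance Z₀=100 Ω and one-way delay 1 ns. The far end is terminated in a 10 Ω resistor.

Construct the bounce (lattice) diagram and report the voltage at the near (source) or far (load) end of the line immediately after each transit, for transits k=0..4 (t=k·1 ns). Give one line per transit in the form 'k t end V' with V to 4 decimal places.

Γ_L=-0.818182, Γ_S=-1.000000; launch V₁=2·100/100=2.000000
k=0 src: V=2.0000
k=1 load: inc=2.000000, refl=2.000000·-0.818182=-1.6364; V=0.000000+2.000000+-1.636364=0.3636
k=2 src: inc=-1.636364, refl=-1.636364·-1.000000=1.6364; V=2.000000+-1.636364+1.636364=2.0000
k=3 load: inc=1.636364, refl=1.636364·-0.818182=-1.3388; V=0.363636+1.636364+-1.338843=0.6612
k=4 src: inc=-1.338843, refl=-1.338843·-1.000000=1.3388; V=2.000000+-1.338843+1.338843=2.0000

0 0 source 2.0000
1 1 load 0.3636
2 2 source 2.0000
3 3 load 0.6612
4 4 source 2.0000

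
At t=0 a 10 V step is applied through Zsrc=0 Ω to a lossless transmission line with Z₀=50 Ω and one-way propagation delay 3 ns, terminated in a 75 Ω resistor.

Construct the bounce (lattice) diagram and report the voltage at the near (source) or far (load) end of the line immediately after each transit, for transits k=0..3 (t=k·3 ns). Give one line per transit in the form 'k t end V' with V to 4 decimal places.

Γ_L=0.200000, Γ_S=-1.000000; launch V₁=10·50/50=10.000000
k=0 src: V=10.0000
k=1 load: inc=10.000000, refl=10.000000·0.200000=2.0000; V=0.000000+10.000000+2.000000=12.0000
k=2 src: inc=2.000000, refl=2.000000·-1.000000=-2.0000; V=10.000000+2.000000+-2.000000=10.0000
k=3 load: inc=-2.000000, refl=-2.000000·0.200000=-0.4000; V=12.000000+-2.000000+-0.400000=9.6000

0 0 source 10.0000
1 3 load 12.0000
2 6 source 10.0000
3 9 load 9.6000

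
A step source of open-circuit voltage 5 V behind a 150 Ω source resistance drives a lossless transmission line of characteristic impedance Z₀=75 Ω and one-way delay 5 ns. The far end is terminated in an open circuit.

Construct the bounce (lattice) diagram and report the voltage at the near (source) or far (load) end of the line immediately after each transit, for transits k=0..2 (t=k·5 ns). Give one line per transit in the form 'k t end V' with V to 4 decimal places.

0 0 source 1.6667
1 5 load 3.3333
2 10 source 3.8889

Γ_L=1.000000, Γ_S=0.333333; launch V₁=5·75/225=1.666667
k=0 src: V=1.6667
k=1 load: inc=1.666667, refl=1.666667·1.000000=1.6667; V=0.000000+1.666667+1.666667=3.3333
k=2 src: inc=1.666667, refl=1.666667·0.333333=0.5556; V=1.666667+1.666667+0.555556=3.8889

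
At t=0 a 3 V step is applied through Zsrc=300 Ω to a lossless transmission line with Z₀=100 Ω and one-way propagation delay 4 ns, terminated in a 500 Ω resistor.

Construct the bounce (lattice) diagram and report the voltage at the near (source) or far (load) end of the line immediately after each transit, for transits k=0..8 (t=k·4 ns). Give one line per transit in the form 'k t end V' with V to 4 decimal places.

Γ_L=0.666667, Γ_S=0.500000; launch V₁=3·100/400=0.750000
k=0 src: V=0.7500
k=1 load: inc=0.750000, refl=0.750000·0.666667=0.5000; V=0.000000+0.750000+0.500000=1.2500
k=2 src: inc=0.500000, refl=0.500000·0.500000=0.2500; V=0.750000+0.500000+0.250000=1.5000
k=3 load: inc=0.250000, refl=0.250000·0.666667=0.1667; V=1.250000+0.250000+0.166667=1.6667
k=4 src: inc=0.166667, refl=0.166667·0.500000=0.0833; V=1.500000+0.166667+0.083333=1.7500
k=5 load: inc=0.083333, refl=0.083333·0.666667=0.0556; V=1.666667+0.083333+0.055556=1.8056
k=6 src: inc=0.055556, refl=0.055556·0.500000=0.0278; V=1.750000+0.055556+0.027778=1.8333
k=7 load: inc=0.027778, refl=0.027778·0.666667=0.0185; V=1.805556+0.027778+0.018519=1.8519
k=8 src: inc=0.018519, refl=0.018519·0.500000=0.0093; V=1.833333+0.018519+0.009259=1.8611

0 0 source 0.7500
1 4 load 1.2500
2 8 source 1.5000
3 12 load 1.6667
4 16 source 1.7500
5 20 load 1.8056
6 24 source 1.8333
7 28 load 1.8519
8 32 source 1.8611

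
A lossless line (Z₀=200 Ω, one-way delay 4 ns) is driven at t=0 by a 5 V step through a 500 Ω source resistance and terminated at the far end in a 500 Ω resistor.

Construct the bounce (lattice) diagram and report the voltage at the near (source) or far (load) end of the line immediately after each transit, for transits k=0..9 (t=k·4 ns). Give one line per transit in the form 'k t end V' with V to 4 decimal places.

0 0 source 1.4286
1 4 load 2.0408
2 8 source 2.3032
3 12 load 2.4157
4 16 source 2.4639
5 20 load 2.4845
6 24 source 2.4934
7 28 load 2.4972
8 32 source 2.4988
9 36 load 2.4995

Γ_L=0.428571, Γ_S=0.428571; launch V₁=5·200/700=1.428571
k=0 src: V=1.4286
k=1 load: inc=1.428571, refl=1.428571·0.428571=0.6122; V=0.000000+1.428571+0.612245=2.0408
k=2 src: inc=0.612245, refl=0.612245·0.428571=0.2624; V=1.428571+0.612245+0.262391=2.3032
k=3 load: inc=0.262391, refl=0.262391·0.428571=0.1125; V=2.040816+0.262391+0.112453=2.4157
k=4 src: inc=0.112453, refl=0.112453·0.428571=0.0482; V=2.303207+0.112453+0.048194=2.4639
k=5 load: inc=0.048194, refl=0.048194·0.428571=0.0207; V=2.415660+0.048194+0.020655=2.4845
k=6 src: inc=0.020655, refl=0.020655·0.428571=0.0089; V=2.463854+0.020655+0.008852=2.4934
k=7 load: inc=0.008852, refl=0.008852·0.428571=0.0038; V=2.484509+0.008852+0.003794=2.4972
k=8 src: inc=0.003794, refl=0.003794·0.428571=0.0016; V=2.493361+0.003794+0.001626=2.4988
k=9 load: inc=0.001626, refl=0.001626·0.428571=0.0007; V=2.497155+0.001626+0.000697=2.4995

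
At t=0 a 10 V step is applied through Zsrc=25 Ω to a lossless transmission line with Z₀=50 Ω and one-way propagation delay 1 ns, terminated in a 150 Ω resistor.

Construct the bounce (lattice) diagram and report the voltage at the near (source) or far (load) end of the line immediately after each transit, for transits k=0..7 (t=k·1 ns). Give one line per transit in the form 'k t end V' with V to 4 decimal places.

0 0 source 6.6667
1 1 load 10.0000
2 2 source 8.8889
3 3 load 8.3333
4 4 source 8.5185
5 5 load 8.6111
6 6 source 8.5802
7 7 load 8.5648

Γ_L=0.500000, Γ_S=-0.333333; launch V₁=10·50/75=6.666667
k=0 src: V=6.6667
k=1 load: inc=6.666667, refl=6.666667·0.500000=3.3333; V=0.000000+6.666667+3.333333=10.0000
k=2 src: inc=3.333333, refl=3.333333·-0.333333=-1.1111; V=6.666667+3.333333+-1.111111=8.8889
k=3 load: inc=-1.111111, refl=-1.111111·0.500000=-0.5556; V=10.000000+-1.111111+-0.555556=8.3333
k=4 src: inc=-0.555556, refl=-0.555556·-0.333333=0.1852; V=8.888889+-0.555556+0.185185=8.5185
k=5 load: inc=0.185185, refl=0.185185·0.500000=0.0926; V=8.333333+0.185185+0.092593=8.6111
k=6 src: inc=0.092593, refl=0.092593·-0.333333=-0.0309; V=8.518519+0.092593+-0.030864=8.5802
k=7 load: inc=-0.030864, refl=-0.030864·0.500000=-0.0154; V=8.611111+-0.030864+-0.015432=8.5648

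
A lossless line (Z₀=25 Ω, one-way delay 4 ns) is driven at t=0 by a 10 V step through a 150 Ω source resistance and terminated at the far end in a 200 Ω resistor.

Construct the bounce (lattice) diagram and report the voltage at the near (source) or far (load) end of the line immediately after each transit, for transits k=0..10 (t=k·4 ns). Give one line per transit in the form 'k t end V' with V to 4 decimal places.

0 0 source 1.4286
1 4 load 2.5397
2 8 source 3.3333
3 12 load 3.9506
4 16 source 4.3915
5 20 load 4.7345
6 24 source 4.9794
7 28 load 5.1699
8 32 source 5.3060
9 36 load 5.4119
10 40 source 5.4875

Γ_L=0.777778, Γ_S=0.714286; launch V₁=10·25/175=1.428571
k=0 src: V=1.4286
k=1 load: inc=1.428571, refl=1.428571·0.777778=1.1111; V=0.000000+1.428571+1.111111=2.5397
k=2 src: inc=1.111111, refl=1.111111·0.714286=0.7937; V=1.428571+1.111111+0.793651=3.3333
k=3 load: inc=0.793651, refl=0.793651·0.777778=0.6173; V=2.539683+0.793651+0.617284=3.9506
k=4 src: inc=0.617284, refl=0.617284·0.714286=0.4409; V=3.333333+0.617284+0.440917=4.3915
k=5 load: inc=0.440917, refl=0.440917·0.777778=0.3429; V=3.950617+0.440917+0.342936=4.7345
k=6 src: inc=0.342936, refl=0.342936·0.714286=0.2450; V=4.391534+0.342936+0.244954=4.9794
k=7 load: inc=0.244954, refl=0.244954·0.777778=0.1905; V=4.734470+0.244954+0.190520=5.1699
k=8 src: inc=0.190520, refl=0.190520·0.714286=0.1361; V=4.979424+0.190520+0.136086=5.3060
k=9 load: inc=0.136086, refl=0.136086·0.777778=0.1058; V=5.169944+0.136086+0.105844=5.4119
k=10 src: inc=0.105844, refl=0.105844·0.714286=0.0756; V=5.306029+0.105844+0.075603=5.4875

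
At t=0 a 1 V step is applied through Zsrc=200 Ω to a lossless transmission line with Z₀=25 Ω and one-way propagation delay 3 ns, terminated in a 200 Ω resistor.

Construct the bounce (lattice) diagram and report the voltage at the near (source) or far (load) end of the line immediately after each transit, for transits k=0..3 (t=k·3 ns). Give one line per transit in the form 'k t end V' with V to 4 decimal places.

0 0 source 0.1111
1 3 load 0.1975
2 6 source 0.2647
3 9 load 0.3170

Γ_L=0.777778, Γ_S=0.777778; launch V₁=1·25/225=0.111111
k=0 src: V=0.1111
k=1 load: inc=0.111111, refl=0.111111·0.777778=0.0864; V=0.000000+0.111111+0.086420=0.1975
k=2 src: inc=0.086420, refl=0.086420·0.777778=0.0672; V=0.111111+0.086420+0.067215=0.2647
k=3 load: inc=0.067215, refl=0.067215·0.777778=0.0523; V=0.197531+0.067215+0.052279=0.3170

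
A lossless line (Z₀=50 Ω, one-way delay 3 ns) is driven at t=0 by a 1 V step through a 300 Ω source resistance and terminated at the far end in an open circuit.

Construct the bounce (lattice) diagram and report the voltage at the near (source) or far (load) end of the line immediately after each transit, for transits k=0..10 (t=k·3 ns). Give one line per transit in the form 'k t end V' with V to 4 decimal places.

0 0 source 0.1429
1 3 load 0.2857
2 6 source 0.3878
3 9 load 0.4898
4 12 source 0.5627
5 15 load 0.6356
6 18 source 0.6876
7 21 load 0.7397
8 24 source 0.7769
9 27 load 0.8141
10 30 source 0.8406

Γ_L=1.000000, Γ_S=0.714286; launch V₁=1·50/350=0.142857
k=0 src: V=0.1429
k=1 load: inc=0.142857, refl=0.142857·1.000000=0.1429; V=0.000000+0.142857+0.142857=0.2857
k=2 src: inc=0.142857, refl=0.142857·0.714286=0.1020; V=0.142857+0.142857+0.102041=0.3878
k=3 load: inc=0.102041, refl=0.102041·1.000000=0.1020; V=0.285714+0.102041+0.102041=0.4898
k=4 src: inc=0.102041, refl=0.102041·0.714286=0.0729; V=0.387755+0.102041+0.072886=0.5627
k=5 load: inc=0.072886, refl=0.072886·1.000000=0.0729; V=0.489796+0.072886+0.072886=0.6356
k=6 src: inc=0.072886, refl=0.072886·0.714286=0.0521; V=0.562682+0.072886+0.052062=0.6876
k=7 load: inc=0.052062, refl=0.052062·1.000000=0.0521; V=0.635569+0.052062+0.052062=0.7397
k=8 src: inc=0.052062, refl=0.052062·0.714286=0.0372; V=0.687630+0.052062+0.037187=0.7769
k=9 load: inc=0.037187, refl=0.037187·1.000000=0.0372; V=0.739692+0.037187+0.037187=0.8141
k=10 src: inc=0.037187, refl=0.037187·0.714286=0.0266; V=0.776879+0.037187+0.026562=0.8406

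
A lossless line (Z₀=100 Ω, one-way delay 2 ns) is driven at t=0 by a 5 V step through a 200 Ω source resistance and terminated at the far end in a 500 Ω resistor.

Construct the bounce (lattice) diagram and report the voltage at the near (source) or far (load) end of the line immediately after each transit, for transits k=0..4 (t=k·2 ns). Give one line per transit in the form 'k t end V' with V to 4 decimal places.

0 0 source 1.6667
1 2 load 2.7778
2 4 source 3.1481
3 6 load 3.3951
4 8 source 3.4774

Γ_L=0.666667, Γ_S=0.333333; launch V₁=5·100/300=1.666667
k=0 src: V=1.6667
k=1 load: inc=1.666667, refl=1.666667·0.666667=1.1111; V=0.000000+1.666667+1.111111=2.7778
k=2 src: inc=1.111111, refl=1.111111·0.333333=0.3704; V=1.666667+1.111111+0.370370=3.1481
k=3 load: inc=0.370370, refl=0.370370·0.666667=0.2469; V=2.777778+0.370370+0.246914=3.3951
k=4 src: inc=0.246914, refl=0.246914·0.333333=0.0823; V=3.148148+0.246914+0.082305=3.4774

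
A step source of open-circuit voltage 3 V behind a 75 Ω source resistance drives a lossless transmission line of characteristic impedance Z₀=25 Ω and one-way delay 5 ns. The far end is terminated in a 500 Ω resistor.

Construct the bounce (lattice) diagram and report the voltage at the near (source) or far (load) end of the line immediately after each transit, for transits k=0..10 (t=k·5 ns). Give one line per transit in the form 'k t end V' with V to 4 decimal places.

0 0 source 0.7500
1 5 load 1.4286
2 10 source 1.7679
3 15 load 2.0748
4 20 source 2.2283
5 25 load 2.3672
6 30 source 2.4366
7 35 load 2.4994
8 40 source 2.5309
9 45 load 2.5593
10 50 source 2.5735

Γ_L=0.904762, Γ_S=0.500000; launch V₁=3·25/100=0.750000
k=0 src: V=0.7500
k=1 load: inc=0.750000, refl=0.750000·0.904762=0.6786; V=0.000000+0.750000+0.678571=1.4286
k=2 src: inc=0.678571, refl=0.678571·0.500000=0.3393; V=0.750000+0.678571+0.339286=1.7679
k=3 load: inc=0.339286, refl=0.339286·0.904762=0.3070; V=1.428571+0.339286+0.306973=2.0748
k=4 src: inc=0.306973, refl=0.306973·0.500000=0.1535; V=1.767857+0.306973+0.153486=2.2283
k=5 load: inc=0.153486, refl=0.153486·0.904762=0.1389; V=2.074830+0.153486+0.138869=2.3672
k=6 src: inc=0.138869, refl=0.138869·0.500000=0.0694; V=2.228316+0.138869+0.069434=2.4366
k=7 load: inc=0.069434, refl=0.069434·0.904762=0.0628; V=2.367185+0.069434+0.062822=2.4994
k=8 src: inc=0.062822, refl=0.062822·0.500000=0.0314; V=2.436619+0.062822+0.031411=2.5309
k=9 load: inc=0.031411, refl=0.031411·0.904762=0.0284; V=2.499441+0.031411+0.028419=2.5593
k=10 src: inc=0.028419, refl=0.028419·0.500000=0.0142; V=2.530852+0.028419+0.014210=2.5735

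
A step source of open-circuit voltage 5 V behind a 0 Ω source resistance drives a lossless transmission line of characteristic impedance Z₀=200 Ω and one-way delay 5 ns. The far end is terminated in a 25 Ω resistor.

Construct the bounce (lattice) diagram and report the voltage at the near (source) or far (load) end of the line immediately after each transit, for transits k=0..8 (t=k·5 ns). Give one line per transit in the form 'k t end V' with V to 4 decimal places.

Γ_L=-0.777778, Γ_S=-1.000000; launch V₁=5·200/200=5.000000
k=0 src: V=5.0000
k=1 load: inc=5.000000, refl=5.000000·-0.777778=-3.8889; V=0.000000+5.000000+-3.888889=1.1111
k=2 src: inc=-3.888889, refl=-3.888889·-1.000000=3.8889; V=5.000000+-3.888889+3.888889=5.0000
k=3 load: inc=3.888889, refl=3.888889·-0.777778=-3.0247; V=1.111111+3.888889+-3.024691=1.9753
k=4 src: inc=-3.024691, refl=-3.024691·-1.000000=3.0247; V=5.000000+-3.024691+3.024691=5.0000
k=5 load: inc=3.024691, refl=3.024691·-0.777778=-2.3525; V=1.975309+3.024691+-2.352538=2.6475
k=6 src: inc=-2.352538, refl=-2.352538·-1.000000=2.3525; V=5.000000+-2.352538+2.352538=5.0000
k=7 load: inc=2.352538, refl=2.352538·-0.777778=-1.8298; V=2.647462+2.352538+-1.829752=3.1702
k=8 src: inc=-1.829752, refl=-1.829752·-1.000000=1.8298; V=5.000000+-1.829752+1.829752=5.0000

0 0 source 5.0000
1 5 load 1.1111
2 10 source 5.0000
3 15 load 1.9753
4 20 source 5.0000
5 25 load 2.6475
6 30 source 5.0000
7 35 load 3.1702
8 40 source 5.0000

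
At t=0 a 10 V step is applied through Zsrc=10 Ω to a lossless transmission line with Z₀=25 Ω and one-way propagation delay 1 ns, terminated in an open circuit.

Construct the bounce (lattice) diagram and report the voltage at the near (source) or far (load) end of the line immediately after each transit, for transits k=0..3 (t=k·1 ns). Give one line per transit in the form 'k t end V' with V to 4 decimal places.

0 0 source 7.1429
1 1 load 14.2857
2 2 source 11.2245
3 3 load 8.1633

Γ_L=1.000000, Γ_S=-0.428571; launch V₁=10·25/35=7.142857
k=0 src: V=7.1429
k=1 load: inc=7.142857, refl=7.142857·1.000000=7.1429; V=0.000000+7.142857+7.142857=14.2857
k=2 src: inc=7.142857, refl=7.142857·-0.428571=-3.0612; V=7.142857+7.142857+-3.061224=11.2245
k=3 load: inc=-3.061224, refl=-3.061224·1.000000=-3.0612; V=14.285714+-3.061224+-3.061224=8.1633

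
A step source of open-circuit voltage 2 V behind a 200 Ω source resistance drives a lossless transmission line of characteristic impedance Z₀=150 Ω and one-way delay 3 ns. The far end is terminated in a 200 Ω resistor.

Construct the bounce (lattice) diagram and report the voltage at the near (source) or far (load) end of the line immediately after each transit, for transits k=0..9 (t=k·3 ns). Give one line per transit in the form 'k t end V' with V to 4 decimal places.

Γ_L=0.142857, Γ_S=0.142857; launch V₁=2·150/350=0.857143
k=0 src: V=0.8571
k=1 load: inc=0.857143, refl=0.857143·0.142857=0.1224; V=0.000000+0.857143+0.122449=0.9796
k=2 src: inc=0.122449, refl=0.122449·0.142857=0.0175; V=0.857143+0.122449+0.017493=0.9971
k=3 load: inc=0.017493, refl=0.017493·0.142857=0.0025; V=0.979592+0.017493+0.002499=0.9996
k=4 src: inc=0.002499, refl=0.002499·0.142857=0.0004; V=0.997085+0.002499+0.000357=0.9999
k=5 load: inc=0.000357, refl=0.000357·0.142857=0.0001; V=0.999584+0.000357+0.000051=1.0000
k=6 src: inc=0.000051, refl=0.000051·0.142857=0.0000; V=0.999941+0.000051+0.000007=1.0000
k=7 load: inc=0.000007, refl=0.000007·0.142857=0.0000; V=0.999992+0.000007+0.000001=1.0000
k=8 src: inc=0.000001, refl=0.000001·0.142857=0.0000; V=0.999999+0.000001+0.000000=1.0000
k=9 load: inc=0.000000, refl=0.000000·0.142857=0.0000; V=1.000000+0.000000+0.000000=1.0000

0 0 source 0.8571
1 3 load 0.9796
2 6 source 0.9971
3 9 load 0.9996
4 12 source 0.9999
5 15 load 1.0000
6 18 source 1.0000
7 21 load 1.0000
8 24 source 1.0000
9 27 load 1.0000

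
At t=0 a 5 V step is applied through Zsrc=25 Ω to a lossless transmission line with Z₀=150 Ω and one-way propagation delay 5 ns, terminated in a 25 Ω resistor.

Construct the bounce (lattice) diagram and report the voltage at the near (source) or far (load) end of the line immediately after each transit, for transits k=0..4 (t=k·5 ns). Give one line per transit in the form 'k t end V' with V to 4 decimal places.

0 0 source 4.2857
1 5 load 1.2245
2 10 source 3.4111
3 15 load 1.8492
4 20 source 2.9648

Γ_L=-0.714286, Γ_S=-0.714286; launch V₁=5·150/175=4.285714
k=0 src: V=4.2857
k=1 load: inc=4.285714, refl=4.285714·-0.714286=-3.0612; V=0.000000+4.285714+-3.061224=1.2245
k=2 src: inc=-3.061224, refl=-3.061224·-0.714286=2.1866; V=4.285714+-3.061224+2.186589=3.4111
k=3 load: inc=2.186589, refl=2.186589·-0.714286=-1.5618; V=1.224490+2.186589+-1.561849=1.8492
k=4 src: inc=-1.561849, refl=-1.561849·-0.714286=1.1156; V=3.411079+-1.561849+1.115607=2.9648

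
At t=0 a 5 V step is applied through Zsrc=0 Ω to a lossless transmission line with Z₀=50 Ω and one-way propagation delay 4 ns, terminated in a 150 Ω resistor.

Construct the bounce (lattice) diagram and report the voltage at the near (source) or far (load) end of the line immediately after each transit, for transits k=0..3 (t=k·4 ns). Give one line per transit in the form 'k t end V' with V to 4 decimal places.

0 0 source 5.0000
1 4 load 7.5000
2 8 source 5.0000
3 12 load 3.7500

Γ_L=0.500000, Γ_S=-1.000000; launch V₁=5·50/50=5.000000
k=0 src: V=5.0000
k=1 load: inc=5.000000, refl=5.000000·0.500000=2.5000; V=0.000000+5.000000+2.500000=7.5000
k=2 src: inc=2.500000, refl=2.500000·-1.000000=-2.5000; V=5.000000+2.500000+-2.500000=5.0000
k=3 load: inc=-2.500000, refl=-2.500000·0.500000=-1.2500; V=7.500000+-2.500000+-1.250000=3.7500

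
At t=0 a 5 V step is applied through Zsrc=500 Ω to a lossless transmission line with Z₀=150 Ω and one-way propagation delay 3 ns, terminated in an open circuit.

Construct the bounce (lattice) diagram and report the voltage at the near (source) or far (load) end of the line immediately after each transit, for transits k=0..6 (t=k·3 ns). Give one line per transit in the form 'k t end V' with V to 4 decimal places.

0 0 source 1.1538
1 3 load 2.3077
2 6 source 2.9290
3 9 load 3.5503
4 12 source 3.8848
5 15 load 4.2194
6 18 source 4.3995

Γ_L=1.000000, Γ_S=0.538462; launch V₁=5·150/650=1.153846
k=0 src: V=1.1538
k=1 load: inc=1.153846, refl=1.153846·1.000000=1.1538; V=0.000000+1.153846+1.153846=2.3077
k=2 src: inc=1.153846, refl=1.153846·0.538462=0.6213; V=1.153846+1.153846+0.621302=2.9290
k=3 load: inc=0.621302, refl=0.621302·1.000000=0.6213; V=2.307692+0.621302+0.621302=3.5503
k=4 src: inc=0.621302, refl=0.621302·0.538462=0.3345; V=2.928994+0.621302+0.334547=3.8848
k=5 load: inc=0.334547, refl=0.334547·1.000000=0.3345; V=3.550296+0.334547+0.334547=4.2194
k=6 src: inc=0.334547, refl=0.334547·0.538462=0.1801; V=3.884843+0.334547+0.180141=4.3995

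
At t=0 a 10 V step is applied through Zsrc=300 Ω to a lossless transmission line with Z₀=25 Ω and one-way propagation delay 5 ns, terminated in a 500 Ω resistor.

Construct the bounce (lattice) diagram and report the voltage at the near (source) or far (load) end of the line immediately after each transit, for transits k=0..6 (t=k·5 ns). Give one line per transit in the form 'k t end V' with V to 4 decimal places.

Γ_L=0.904762, Γ_S=0.846154; launch V₁=10·25/325=0.769231
k=0 src: V=0.7692
k=1 load: inc=0.769231, refl=0.769231·0.904762=0.6960; V=0.000000+0.769231+0.695971=1.4652
k=2 src: inc=0.695971, refl=0.695971·0.846154=0.5889; V=0.769231+0.695971+0.588898=2.0541
k=3 load: inc=0.588898, refl=0.588898·0.904762=0.5328; V=1.465201+0.588898+0.532813=2.5869
k=4 src: inc=0.532813, refl=0.532813·0.846154=0.4508; V=2.054100+0.532813+0.450842=3.0378
k=5 load: inc=0.450842, refl=0.450842·0.904762=0.4079; V=2.586912+0.450842+0.407904=3.4457
k=6 src: inc=0.407904, refl=0.407904·0.846154=0.3451; V=3.037754+0.407904+0.345150=3.7908

0 0 source 0.7692
1 5 load 1.4652
2 10 source 2.0541
3 15 load 2.5869
4 20 source 3.0378
5 25 load 3.4457
6 30 source 3.7908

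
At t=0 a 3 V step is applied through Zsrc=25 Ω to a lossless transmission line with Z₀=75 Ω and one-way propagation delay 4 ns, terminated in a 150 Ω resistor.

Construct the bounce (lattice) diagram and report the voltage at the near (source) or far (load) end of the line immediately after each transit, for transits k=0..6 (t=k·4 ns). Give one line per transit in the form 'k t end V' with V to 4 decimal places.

Γ_L=0.333333, Γ_S=-0.500000; launch V₁=3·75/100=2.250000
k=0 src: V=2.2500
k=1 load: inc=2.250000, refl=2.250000·0.333333=0.7500; V=0.000000+2.250000+0.750000=3.0000
k=2 src: inc=0.750000, refl=0.750000·-0.500000=-0.3750; V=2.250000+0.750000+-0.375000=2.6250
k=3 load: inc=-0.375000, refl=-0.375000·0.333333=-0.1250; V=3.000000+-0.375000+-0.125000=2.5000
k=4 src: inc=-0.125000, refl=-0.125000·-0.500000=0.0625; V=2.625000+-0.125000+0.062500=2.5625
k=5 load: inc=0.062500, refl=0.062500·0.333333=0.0208; V=2.500000+0.062500+0.020833=2.5833
k=6 src: inc=0.020833, refl=0.020833·-0.500000=-0.0104; V=2.562500+0.020833+-0.010417=2.5729

0 0 source 2.2500
1 4 load 3.0000
2 8 source 2.6250
3 12 load 2.5000
4 16 source 2.5625
5 20 load 2.5833
6 24 source 2.5729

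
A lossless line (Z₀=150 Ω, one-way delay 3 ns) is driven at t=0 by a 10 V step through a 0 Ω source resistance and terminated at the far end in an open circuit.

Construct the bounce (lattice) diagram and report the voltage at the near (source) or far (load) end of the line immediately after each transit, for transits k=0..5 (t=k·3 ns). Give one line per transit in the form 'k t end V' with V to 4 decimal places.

0 0 source 10.0000
1 3 load 20.0000
2 6 source 10.0000
3 9 load 0.0000
4 12 source 10.0000
5 15 load 20.0000

Γ_L=1.000000, Γ_S=-1.000000; launch V₁=10·150/150=10.000000
k=0 src: V=10.0000
k=1 load: inc=10.000000, refl=10.000000·1.000000=10.0000; V=0.000000+10.000000+10.000000=20.0000
k=2 src: inc=10.000000, refl=10.000000·-1.000000=-10.0000; V=10.000000+10.000000+-10.000000=10.0000
k=3 load: inc=-10.000000, refl=-10.000000·1.000000=-10.0000; V=20.000000+-10.000000+-10.000000=0.0000
k=4 src: inc=-10.000000, refl=-10.000000·-1.000000=10.0000; V=10.000000+-10.000000+10.000000=10.0000
k=5 load: inc=10.000000, refl=10.000000·1.000000=10.0000; V=0.000000+10.000000+10.000000=20.0000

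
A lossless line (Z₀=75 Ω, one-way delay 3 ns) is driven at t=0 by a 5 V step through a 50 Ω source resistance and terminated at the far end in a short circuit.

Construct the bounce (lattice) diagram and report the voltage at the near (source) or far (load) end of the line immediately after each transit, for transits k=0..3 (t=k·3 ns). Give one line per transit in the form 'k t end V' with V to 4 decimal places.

Γ_L=-1.000000, Γ_S=-0.200000; launch V₁=5·75/125=3.000000
k=0 src: V=3.0000
k=1 load: inc=3.000000, refl=3.000000·-1.000000=-3.0000; V=0.000000+3.000000+-3.000000=0.0000
k=2 src: inc=-3.000000, refl=-3.000000·-0.200000=0.6000; V=3.000000+-3.000000+0.600000=0.6000
k=3 load: inc=0.600000, refl=0.600000·-1.000000=-0.6000; V=0.000000+0.600000+-0.600000=0.0000

0 0 source 3.0000
1 3 load 0.0000
2 6 source 0.6000
3 9 load 0.0000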